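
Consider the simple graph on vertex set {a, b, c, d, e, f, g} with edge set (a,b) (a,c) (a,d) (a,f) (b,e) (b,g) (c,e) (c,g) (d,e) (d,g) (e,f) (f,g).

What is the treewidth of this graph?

A width-3 tree decomposition is:
Bags: B1 = {a, e, f, g}  B2 = {a, d, e, g}  B3 = {a, b, e, g}  B4 = {a, c, e, g}
Tree: B1–B2, B2–B3, B3–B4
Each bag holds 4 vertices, so the decomposition has width 3, which upper-bounds the treewidth. For the lower bound: the 4 vertex sets {f,g}, {d,e}, {a}, {b} are disjoint, each induces a connected subgraph, and every pair is joined by at least one edge of G. Contracting each set to a single vertex therefore yields K_{4} as a minor, and since treewidth is minor-monotone, tw(G) ≥ tw(K_{4}) = 3. Hence tw(G) = 3 exactly.

3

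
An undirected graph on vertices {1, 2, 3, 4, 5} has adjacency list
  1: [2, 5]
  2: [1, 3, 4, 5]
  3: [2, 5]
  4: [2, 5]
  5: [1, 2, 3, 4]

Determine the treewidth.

A width-2 tree decomposition is:
Bags: B1 = {2, 3, 5}  B2 = {2, 4, 5}  B3 = {1, 2, 5}
Tree: B1–B2, B1–B3
Every bag has size at most 3, so the width is 3 − 1 = 2 and tw(G) ≤ 2. For the lower bound, the 3 vertices {1, 2, 5} are pairwise adjacent, and any tree decomposition puts a clique entirely inside one bag — forcing width ≥ 2. Combining the bounds, tw(G) = 2.

2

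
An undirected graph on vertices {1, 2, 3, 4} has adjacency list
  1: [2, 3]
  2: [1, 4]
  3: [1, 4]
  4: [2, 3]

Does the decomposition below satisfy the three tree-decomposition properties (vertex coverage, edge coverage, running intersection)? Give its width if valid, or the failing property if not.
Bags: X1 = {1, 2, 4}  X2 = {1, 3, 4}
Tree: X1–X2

Vertex coverage: the bags together contain {1, 2, 3, 4}, the full vertex set. Edge coverage: each edge of G has both endpoints in at least one bag. Running intersection: for every vertex, the bags containing it form a connected subtree. All three properties hold, so this is a valid tree decomposition of width max|bag| − 1 = 2, and hence tw(G) ≤ 2.

Yes; width 2.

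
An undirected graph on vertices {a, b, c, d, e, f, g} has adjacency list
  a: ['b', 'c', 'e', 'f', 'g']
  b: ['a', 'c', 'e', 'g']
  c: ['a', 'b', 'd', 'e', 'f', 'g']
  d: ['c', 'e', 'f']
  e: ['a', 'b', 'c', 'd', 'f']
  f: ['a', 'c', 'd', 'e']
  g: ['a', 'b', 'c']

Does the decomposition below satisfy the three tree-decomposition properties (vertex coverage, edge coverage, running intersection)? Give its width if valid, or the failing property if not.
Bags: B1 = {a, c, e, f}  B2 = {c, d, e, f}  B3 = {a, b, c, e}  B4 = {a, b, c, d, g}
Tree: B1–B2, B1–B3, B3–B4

No — bags containing vertex d are not connected in the tree.

A tree decomposition must satisfy three properties: every vertex lies in some bag; for every edge, both endpoints lie together in some bag; and for every vertex, the bags containing it form a connected subtree. Here bags containing vertex d are not connected in the tree, so the decomposition is invalid.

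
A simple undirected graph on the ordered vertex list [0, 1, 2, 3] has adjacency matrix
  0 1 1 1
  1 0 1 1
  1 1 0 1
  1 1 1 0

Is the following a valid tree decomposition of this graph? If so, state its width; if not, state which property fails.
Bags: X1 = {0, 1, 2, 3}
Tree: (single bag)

Yes; width 3.

Checking the three conditions: (i) the bags cover all of {0, 1, 2, 3}; (ii) for each edge, some bag contains both endpoints; (iii) the bags containing any fixed vertex form a subtree. All hold, so the decomposition is valid with width 4 − 1 = 3.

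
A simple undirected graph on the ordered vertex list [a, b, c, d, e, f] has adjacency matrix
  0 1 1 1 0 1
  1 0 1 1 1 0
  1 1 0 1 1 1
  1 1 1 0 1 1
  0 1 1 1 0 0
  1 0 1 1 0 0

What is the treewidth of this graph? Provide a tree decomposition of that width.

Treewidth 3.
Bags: B1 = {a, b, c, d}  B2 = {b, c, d, e}  B3 = {a, c, d, f}
Tree: B1–B2, B1–B3

The largest bag has 4 vertices, giving width 3; this decomposition certifies tw(G) ≤ 3. For the lower bound, the 4 vertices {b, c, d, e} are pairwise adjacent, and any tree decomposition puts a clique entirely inside one bag — forcing width ≥ 3. The upper and lower bounds meet at 3, so that is the treewidth.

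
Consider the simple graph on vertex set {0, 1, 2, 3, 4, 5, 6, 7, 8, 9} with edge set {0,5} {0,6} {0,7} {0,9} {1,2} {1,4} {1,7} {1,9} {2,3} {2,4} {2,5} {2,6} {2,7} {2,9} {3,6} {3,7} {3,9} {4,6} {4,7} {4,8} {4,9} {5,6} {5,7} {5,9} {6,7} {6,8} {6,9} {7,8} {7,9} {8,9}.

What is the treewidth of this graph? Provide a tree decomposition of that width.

Treewidth 4.
One optimal decomposition is:
Bags: B1 = {2, 4, 6, 7, 9}  B2 = {2, 3, 6, 7, 9}  B3 = {1, 2, 4, 7, 9}  B4 = {2, 5, 6, 7, 9}  B5 = {4, 6, 7, 8, 9}  B6 = {0, 5, 6, 7, 9}
Tree: B1–B2, B1–B3, B1–B4, B1–B5, B4–B6

The largest bag has 5 vertices, giving width 4; this decomposition certifies tw(G) ≤ 4. On the other hand G contains the 5-clique {1, 2, 4, 7, 9}. A clique must lie in a single bag of any decomposition, so no decomposition can have width below 4. The upper and lower bounds meet at 4, so that is the treewidth.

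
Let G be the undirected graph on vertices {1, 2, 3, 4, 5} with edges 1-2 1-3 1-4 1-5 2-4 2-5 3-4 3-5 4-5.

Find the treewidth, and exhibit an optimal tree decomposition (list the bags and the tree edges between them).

Every bag has size at most 4, so the width is 4 − 1 = 3 and tw(G) ≤ 3. Conversely, {1, 2, 4, 5} is a clique of size 4, and the vertices of any clique must share a bag in every tree decomposition; so some bag has ≥ 4 vertices and tw(G) ≥ 3. Combining the bounds, tw(G) = 3.

Treewidth 3.
Bags: B1 = {1, 3, 4, 5}  B2 = {1, 2, 4, 5}
Tree: B1–B2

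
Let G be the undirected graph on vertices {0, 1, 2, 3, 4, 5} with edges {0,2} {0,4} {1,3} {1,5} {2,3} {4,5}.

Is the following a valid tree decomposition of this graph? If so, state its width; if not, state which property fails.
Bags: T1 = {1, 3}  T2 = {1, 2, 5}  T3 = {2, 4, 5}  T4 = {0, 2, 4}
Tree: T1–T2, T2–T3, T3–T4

A tree decomposition must satisfy three properties: every vertex lies in some bag; for every edge, both endpoints lie together in some bag; and for every vertex, the bags containing it form a connected subtree. Here edge (2,3) lies in no bag, so the decomposition is invalid.

No — edge (2,3) lies in no bag.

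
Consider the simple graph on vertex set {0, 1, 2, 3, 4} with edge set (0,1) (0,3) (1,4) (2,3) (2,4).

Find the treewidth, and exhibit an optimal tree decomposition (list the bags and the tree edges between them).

Every bag has size at most 3, so the width is 3 − 1 = 2 and tw(G) ≤ 2. The edges 2–4–1–0–3–2 form a cycle, so G is not a tree and its treewidth is at least 2. The upper and lower bounds meet at 2, so that is the treewidth.

Treewidth 2.
One optimal decomposition is:
Bags: B1 = {1, 2, 4}  B2 = {0, 1, 2}  B3 = {0, 2, 3}
Tree: B1–B2, B2–B3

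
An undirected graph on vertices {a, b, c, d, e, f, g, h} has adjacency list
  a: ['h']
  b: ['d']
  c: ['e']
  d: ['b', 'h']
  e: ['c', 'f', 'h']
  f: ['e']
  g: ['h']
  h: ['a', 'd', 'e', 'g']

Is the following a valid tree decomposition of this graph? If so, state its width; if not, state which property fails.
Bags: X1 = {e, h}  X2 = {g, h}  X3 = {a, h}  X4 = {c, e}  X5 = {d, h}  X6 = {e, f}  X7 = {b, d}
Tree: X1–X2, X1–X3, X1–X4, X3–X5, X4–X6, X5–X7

Every vertex of G appears in some bag (union = {a, b, c, d, e, f, g, h}); every edge is covered by a bag; and for each vertex v the set of bags containing v is connected in the bag tree. The decomposition is therefore valid. The largest bag has 2 vertices, so the width is 1.

Yes; width 1.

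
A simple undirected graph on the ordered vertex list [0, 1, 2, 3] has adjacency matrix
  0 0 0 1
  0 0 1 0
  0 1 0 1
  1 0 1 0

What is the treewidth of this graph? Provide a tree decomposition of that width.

Treewidth 1.
One optimal decomposition is:
Bags: B1 = {2, 3}  B2 = {1, 2}  B3 = {0, 3}
Tree: B1–B2, B1–B3

Each bag holds 2 vertices, so the decomposition has width 1, which upper-bounds the treewidth. G has an edge, so its treewidth is at least 1. Hence tw(G) = 1 exactly.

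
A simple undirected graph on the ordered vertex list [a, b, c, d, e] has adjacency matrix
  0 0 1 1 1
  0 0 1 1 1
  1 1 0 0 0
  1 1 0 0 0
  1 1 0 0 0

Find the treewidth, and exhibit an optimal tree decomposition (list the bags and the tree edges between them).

The largest bag has 3 vertices, giving width 2; this decomposition certifies tw(G) ≤ 2. The edges b–c–a–e–b form a cycle, so G is not a tree and its treewidth is at least 2. Hence tw(G) = 2 exactly.

Treewidth 2.
One optimal decomposition is:
Bags: B1 = {a, b, c}  B2 = {a, b, e}  B3 = {a, b, d}
Tree: B1–B2, B2–B3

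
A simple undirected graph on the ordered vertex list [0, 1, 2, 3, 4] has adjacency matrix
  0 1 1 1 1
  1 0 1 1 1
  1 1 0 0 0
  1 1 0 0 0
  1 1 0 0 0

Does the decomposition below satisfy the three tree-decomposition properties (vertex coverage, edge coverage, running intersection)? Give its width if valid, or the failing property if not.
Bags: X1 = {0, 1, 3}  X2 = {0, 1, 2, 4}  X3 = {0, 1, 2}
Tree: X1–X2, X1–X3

No — bags containing vertex 2 are not connected in the tree.

A tree decomposition must satisfy three properties: every vertex lies in some bag; for every edge, both endpoints lie together in some bag; and for every vertex, the bags containing it form a connected subtree. Here bags containing vertex 2 are not connected in the tree, so the decomposition is invalid.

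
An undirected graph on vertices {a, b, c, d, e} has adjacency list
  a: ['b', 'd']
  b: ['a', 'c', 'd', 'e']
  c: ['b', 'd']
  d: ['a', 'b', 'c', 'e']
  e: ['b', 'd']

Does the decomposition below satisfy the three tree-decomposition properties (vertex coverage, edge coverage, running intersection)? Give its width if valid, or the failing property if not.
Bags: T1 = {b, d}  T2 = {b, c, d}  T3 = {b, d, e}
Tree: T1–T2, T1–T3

A tree decomposition must satisfy three properties: every vertex lies in some bag; for every edge, both endpoints lie together in some bag; and for every vertex, the bags containing it form a connected subtree. Here vertex a appears in no bag, so the decomposition is invalid.

No — vertex a appears in no bag.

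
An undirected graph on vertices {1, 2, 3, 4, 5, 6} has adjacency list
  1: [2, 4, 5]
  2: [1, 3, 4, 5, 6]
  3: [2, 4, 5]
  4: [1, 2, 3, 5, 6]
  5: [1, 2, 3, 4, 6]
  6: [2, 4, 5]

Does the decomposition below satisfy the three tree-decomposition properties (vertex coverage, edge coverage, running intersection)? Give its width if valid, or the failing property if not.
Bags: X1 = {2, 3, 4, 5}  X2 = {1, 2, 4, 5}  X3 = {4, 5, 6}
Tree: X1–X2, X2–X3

No — edge (2,6) lies in no bag.

A tree decomposition must satisfy three properties: every vertex lies in some bag; for every edge, both endpoints lie together in some bag; and for every vertex, the bags containing it form a connected subtree. Here edge (2,6) lies in no bag, so the decomposition is invalid.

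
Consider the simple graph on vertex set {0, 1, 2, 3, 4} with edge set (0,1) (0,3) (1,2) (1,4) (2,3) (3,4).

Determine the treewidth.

2

A width-2 tree decomposition is:
Bags: B1 = {1, 3, 4}  B2 = {1, 2, 3}  B3 = {0, 1, 3}
Tree: B1–B2, B2–B3
The largest bag has 3 vertices, giving width 2; this decomposition certifies tw(G) ≤ 2. Since 1–4–3–2–1 is a cycle in G, G is not acyclic. Forests are exactly the graphs of treewidth ≤ 1, so tw(G) ≥ 2. Hence tw(G) = 2 exactly.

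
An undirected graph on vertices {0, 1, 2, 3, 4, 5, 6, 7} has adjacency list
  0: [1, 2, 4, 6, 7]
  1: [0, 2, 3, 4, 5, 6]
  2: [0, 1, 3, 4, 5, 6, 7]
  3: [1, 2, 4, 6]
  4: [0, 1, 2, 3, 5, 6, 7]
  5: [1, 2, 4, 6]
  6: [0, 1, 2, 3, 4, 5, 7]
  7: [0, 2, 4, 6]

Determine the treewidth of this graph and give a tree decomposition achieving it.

Every bag has size at most 5, so the width is 5 − 1 = 4 and tw(G) ≤ 4. On the other hand G contains the 5-clique {0, 1, 2, 4, 6}. A clique must lie in a single bag of any decomposition, so no decomposition can have width below 4. The upper and lower bounds meet at 4, so that is the treewidth.

Treewidth 4.
Bags: B1 = {0, 2, 4, 6, 7}  B2 = {0, 1, 2, 4, 6}  B3 = {1, 2, 4, 5, 6}  B4 = {1, 2, 3, 4, 6}
Tree: B1–B2, B2–B3, B3–B4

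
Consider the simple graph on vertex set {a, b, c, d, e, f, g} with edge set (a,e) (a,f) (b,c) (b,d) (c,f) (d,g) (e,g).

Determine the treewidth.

A width-2 tree decomposition is:
Bags: B1 = {b, c, d}  B2 = {c, d, g}  B3 = {c, e, g}  B4 = {a, c, e}  B5 = {a, c, f}
Tree: B1–B2, B2–B3, B3–B4, B4–B5
Each bag holds 3 vertices, so the decomposition has width 2, which upper-bounds the treewidth. The edges c–b–d–g–e–a–f–c form a cycle, so G is not a tree and its treewidth is at least 2. The upper and lower bounds meet at 2, so that is the treewidth.

2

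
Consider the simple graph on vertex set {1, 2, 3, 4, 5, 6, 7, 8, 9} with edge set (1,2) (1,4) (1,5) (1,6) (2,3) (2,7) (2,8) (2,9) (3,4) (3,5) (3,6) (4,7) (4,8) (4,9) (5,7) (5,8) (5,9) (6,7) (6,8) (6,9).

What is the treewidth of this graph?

A width-4 tree decomposition is:
Bags: B1 = {2, 4, 5, 6, 7}  B2 = {2, 3, 4, 5, 6}  B3 = {2, 4, 5, 6, 8}  B4 = {2, 4, 5, 6, 9}  B5 = {1, 2, 4, 5, 6}
Tree: B1–B2, B2–B3, B3–B4, B4–B5
The largest bag has 5 vertices, giving width 4; this decomposition certifies tw(G) ≤ 4. For the lower bound: the 5 vertex sets {2,7}, {3,5}, {4,8}, {6}, {9} are disjoint, each induces a connected subgraph, and every pair is joined by at least one edge of G. Contracting each set to a single vertex therefore yields K_{5} as a minor, and since treewidth is minor-monotone, tw(G) ≥ tw(K_{5}) = 4. Combining the bounds, tw(G) = 4.

4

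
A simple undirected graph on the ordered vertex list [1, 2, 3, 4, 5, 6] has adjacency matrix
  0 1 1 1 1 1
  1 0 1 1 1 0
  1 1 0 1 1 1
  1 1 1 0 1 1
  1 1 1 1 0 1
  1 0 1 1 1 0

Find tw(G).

4

A width-4 tree decomposition is:
Bags: B1 = {1, 3, 4, 5, 6}  B2 = {1, 2, 3, 4, 5}
Tree: B1–B2
The largest bag has 5 vertices, giving width 4; this decomposition certifies tw(G) ≤ 4. For the lower bound, the 5 vertices {1, 2, 3, 4, 5} are pairwise adjacent, and any tree decomposition puts a clique entirely inside one bag — forcing width ≥ 4. Therefore the treewidth is 4.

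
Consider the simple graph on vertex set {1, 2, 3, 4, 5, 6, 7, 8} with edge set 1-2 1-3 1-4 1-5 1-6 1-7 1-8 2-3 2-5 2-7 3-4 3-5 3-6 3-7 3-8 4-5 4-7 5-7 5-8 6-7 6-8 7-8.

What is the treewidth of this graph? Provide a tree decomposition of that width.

Each bag holds 5 vertices, so the decomposition has width 4, which upper-bounds the treewidth. On the other hand G contains the 5-clique {1, 3, 5, 7, 8}. A clique must lie in a single bag of any decomposition, so no decomposition can have width below 4. Hence tw(G) = 4 exactly.

Treewidth 4.
One such decomposition:
Bags: B1 = {1, 3, 5, 7, 8}  B2 = {1, 2, 3, 5, 7}  B3 = {1, 3, 6, 7, 8}  B4 = {1, 3, 4, 5, 7}
Tree: B1–B2, B1–B3, B2–B4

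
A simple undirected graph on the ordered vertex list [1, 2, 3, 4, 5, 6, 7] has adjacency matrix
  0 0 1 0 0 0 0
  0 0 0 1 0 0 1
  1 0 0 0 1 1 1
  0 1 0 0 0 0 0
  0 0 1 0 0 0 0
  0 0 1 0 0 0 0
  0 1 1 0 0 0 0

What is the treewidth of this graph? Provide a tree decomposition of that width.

Treewidth 1.
One optimal decomposition is:
Bags: B1 = {3, 5}  B2 = {3, 7}  B3 = {2, 7}  B4 = {2, 4}  B5 = {3, 6}  B6 = {1, 3}
Tree: B1–B2, B2–B3, B3–B4, B2–B5, B2–B6

Every bag has size at most 2, so the width is 2 − 1 = 1 and tw(G) ≤ 1. Since G has at least one edge (e.g. 5–3), it is not an edgeless graph, so tw(G) ≥ 1. Combining the bounds, tw(G) = 1.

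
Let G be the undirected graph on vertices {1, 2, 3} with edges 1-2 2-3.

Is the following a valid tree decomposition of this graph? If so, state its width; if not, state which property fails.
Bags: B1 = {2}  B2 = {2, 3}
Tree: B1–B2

A tree decomposition must satisfy three properties: every vertex lies in some bag; for every edge, both endpoints lie together in some bag; and for every vertex, the bags containing it form a connected subtree. Here vertex 1 appears in no bag, so the decomposition is invalid.

No — vertex 1 appears in no bag.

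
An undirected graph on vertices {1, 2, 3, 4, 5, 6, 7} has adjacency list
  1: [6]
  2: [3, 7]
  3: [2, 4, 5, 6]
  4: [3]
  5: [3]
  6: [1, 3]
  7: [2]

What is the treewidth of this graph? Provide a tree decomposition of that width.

Treewidth 1.
One such decomposition:
Bags: B1 = {2, 7}  B2 = {2, 3}  B3 = {3, 4}  B4 = {3, 6}  B5 = {3, 5}  B6 = {1, 6}
Tree: B1–B2, B2–B3, B3–B4, B4–B5, B4–B6

The largest bag has 2 vertices, giving width 1; this decomposition certifies tw(G) ≤ 1. G has an edge, so its treewidth is at least 1. Hence tw(G) = 1 exactly.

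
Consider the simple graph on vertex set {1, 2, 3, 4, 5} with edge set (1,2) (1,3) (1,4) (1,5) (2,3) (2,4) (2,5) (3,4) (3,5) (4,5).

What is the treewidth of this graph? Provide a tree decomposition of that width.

Treewidth 4.
One such decomposition:
Bags: B1 = {1, 2, 3, 4, 5}
Tree: (single bag)

With just one bag of size 5, the width is 5 − 1 = 4, so tw(G) ≤ 4. Conversely, {1, 2, 3, 4, 5} is a clique of size 5, and the vertices of any clique must share a bag in every tree decomposition; so some bag has ≥ 5 vertices and tw(G) ≥ 4. The upper and lower bounds meet at 4, so that is the treewidth.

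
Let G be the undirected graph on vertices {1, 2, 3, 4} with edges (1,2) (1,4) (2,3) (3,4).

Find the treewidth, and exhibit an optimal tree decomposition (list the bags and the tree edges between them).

Each bag holds 3 vertices, so the decomposition has width 2, which upper-bounds the treewidth. The edges 2–3–4–1–2 form a cycle, so G is not a tree and its treewidth is at least 2. Combining the bounds, tw(G) = 2.

Treewidth 2.
Bags: B1 = {2, 3, 4}  B2 = {1, 2, 4}
Tree: B1–B2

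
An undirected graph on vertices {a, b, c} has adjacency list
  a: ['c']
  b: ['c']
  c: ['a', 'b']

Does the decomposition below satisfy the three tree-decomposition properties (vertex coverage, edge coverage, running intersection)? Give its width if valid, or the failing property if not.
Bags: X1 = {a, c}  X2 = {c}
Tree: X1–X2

A tree decomposition must satisfy three properties: every vertex lies in some bag; for every edge, both endpoints lie together in some bag; and for every vertex, the bags containing it form a connected subtree. Here vertex b appears in no bag, so the decomposition is invalid.

No — vertex b appears in no bag.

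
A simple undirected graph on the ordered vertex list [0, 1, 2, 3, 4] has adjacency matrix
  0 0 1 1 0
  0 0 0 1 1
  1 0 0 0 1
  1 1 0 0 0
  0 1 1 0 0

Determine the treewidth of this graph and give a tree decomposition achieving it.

Every bag has size at most 3, so the width is 3 − 1 = 2 and tw(G) ≤ 2. The edges 0–3–1–4–2–0 form a cycle, so G is not a tree and its treewidth is at least 2. Hence tw(G) = 2 exactly.

Treewidth 2.
One such decomposition:
Bags: B1 = {0, 1, 3}  B2 = {0, 1, 4}  B3 = {0, 2, 4}
Tree: B1–B2, B2–B3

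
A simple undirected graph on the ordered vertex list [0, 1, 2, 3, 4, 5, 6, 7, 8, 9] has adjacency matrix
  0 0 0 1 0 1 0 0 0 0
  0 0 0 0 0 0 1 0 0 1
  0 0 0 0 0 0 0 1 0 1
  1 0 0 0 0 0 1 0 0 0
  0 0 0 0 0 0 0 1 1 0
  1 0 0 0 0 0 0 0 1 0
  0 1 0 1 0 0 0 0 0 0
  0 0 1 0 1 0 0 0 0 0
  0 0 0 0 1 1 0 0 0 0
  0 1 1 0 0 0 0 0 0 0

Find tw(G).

A width-2 tree decomposition is:
Bags: B1 = {1, 2, 9}  B2 = {1, 2, 6}  B3 = {2, 3, 6}  B4 = {0, 2, 3}  B5 = {0, 2, 5}  B6 = {2, 5, 8}  B7 = {2, 4, 8}  B8 = {2, 4, 7}
Tree: B1–B2, B2–B3, B3–B4, B4–B5, B5–B6, B6–B7, B7–B8
Each bag holds 3 vertices, so the decomposition has width 2, which upper-bounds the treewidth. The edges 2–9–1–6–3–0–5–8–4–7–2 form a cycle, so G is not a tree and its treewidth is at least 2. The upper and lower bounds meet at 2, so that is the treewidth.

2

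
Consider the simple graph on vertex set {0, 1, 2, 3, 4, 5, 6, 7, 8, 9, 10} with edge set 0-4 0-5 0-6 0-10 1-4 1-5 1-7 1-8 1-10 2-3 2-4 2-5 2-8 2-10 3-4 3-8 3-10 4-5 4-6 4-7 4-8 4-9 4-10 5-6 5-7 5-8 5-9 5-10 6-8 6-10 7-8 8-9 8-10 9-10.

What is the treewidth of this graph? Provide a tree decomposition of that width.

The largest bag has 5 vertices, giving width 4; this decomposition certifies tw(G) ≤ 4. For the lower bound, the 5 vertices {2, 3, 4, 8, 10} are pairwise adjacent, and any tree decomposition puts a clique entirely inside one bag — forcing width ≥ 4. Therefore the treewidth is 4.

Treewidth 4.
Bags: B1 = {2, 3, 4, 8, 10}  B2 = {2, 4, 5, 8, 10}  B3 = {1, 4, 5, 8, 10}  B4 = {4, 5, 6, 8, 10}  B5 = {1, 4, 5, 7, 8}  B6 = {4, 5, 8, 9, 10}  B7 = {0, 4, 5, 6, 10}
Tree: B1–B2, B2–B3, B3–B4, B3–B5, B3–B6, B4–B7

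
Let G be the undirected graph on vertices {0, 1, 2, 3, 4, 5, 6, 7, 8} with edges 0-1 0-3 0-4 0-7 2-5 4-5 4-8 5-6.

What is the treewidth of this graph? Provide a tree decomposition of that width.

Treewidth 1.
One such decomposition:
Bags: B1 = {4, 5}  B2 = {0, 4}  B3 = {0, 3}  B4 = {0, 1}  B5 = {2, 5}  B6 = {0, 7}  B7 = {4, 8}  B8 = {5, 6}
Tree: B1–B2, B2–B3, B2–B4, B1–B5, B4–B6, B1–B7, B1–B8

Each bag holds 2 vertices, so the decomposition has width 1, which upper-bounds the treewidth. Any graph with an edge has treewidth ≥ 1, and G has the edge 5–4. Combining the bounds, tw(G) = 1.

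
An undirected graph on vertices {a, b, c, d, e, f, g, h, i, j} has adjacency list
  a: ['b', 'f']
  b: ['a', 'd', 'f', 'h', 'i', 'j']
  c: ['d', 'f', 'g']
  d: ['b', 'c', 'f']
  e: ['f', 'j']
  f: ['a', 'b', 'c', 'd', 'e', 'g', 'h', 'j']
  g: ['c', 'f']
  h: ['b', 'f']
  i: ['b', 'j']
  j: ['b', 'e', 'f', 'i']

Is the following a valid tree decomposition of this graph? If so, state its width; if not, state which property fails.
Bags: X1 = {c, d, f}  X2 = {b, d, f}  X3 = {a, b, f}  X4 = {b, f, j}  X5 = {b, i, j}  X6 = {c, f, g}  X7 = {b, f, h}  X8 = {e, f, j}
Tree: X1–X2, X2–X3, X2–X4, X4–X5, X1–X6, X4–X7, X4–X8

Checking the three conditions: (i) the bags cover all of {a, b, c, d, e, f, g, h, i, j}; (ii) for each edge, some bag contains both endpoints; (iii) the bags containing any fixed vertex form a subtree. All hold, so the decomposition is valid with width 3 − 1 = 2.

Yes; width 2.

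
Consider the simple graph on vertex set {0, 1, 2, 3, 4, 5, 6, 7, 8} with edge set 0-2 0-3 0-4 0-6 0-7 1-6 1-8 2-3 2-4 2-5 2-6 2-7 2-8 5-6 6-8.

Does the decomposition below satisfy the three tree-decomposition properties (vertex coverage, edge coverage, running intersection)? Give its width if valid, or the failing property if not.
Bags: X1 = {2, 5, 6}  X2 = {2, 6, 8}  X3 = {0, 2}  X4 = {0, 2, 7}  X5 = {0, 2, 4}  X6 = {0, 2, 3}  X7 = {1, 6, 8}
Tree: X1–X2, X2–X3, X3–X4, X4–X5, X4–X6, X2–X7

No — edge (6,0) lies in no bag.

A tree decomposition must satisfy three properties: every vertex lies in some bag; for every edge, both endpoints lie together in some bag; and for every vertex, the bags containing it form a connected subtree. Here edge (6,0) lies in no bag, so the decomposition is invalid.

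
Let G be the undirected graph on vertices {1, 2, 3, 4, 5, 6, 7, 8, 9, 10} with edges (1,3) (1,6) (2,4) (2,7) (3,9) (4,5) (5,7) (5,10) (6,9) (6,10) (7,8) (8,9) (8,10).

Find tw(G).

2

A width-2 tree decomposition is:
Bags: B1 = {2, 4, 7}  B2 = {4, 5, 7}  B3 = {5, 7, 8}  B4 = {5, 8, 10}  B5 = {8, 9, 10}  B6 = {6, 9, 10}  B7 = {3, 6, 9}  B8 = {1, 3, 6}
Tree: B1–B2, B2–B3, B3–B4, B4–B5, B5–B6, B6–B7, B7–B8
Every bag has size at most 3, so the width is 3 − 1 = 2 and tw(G) ≤ 2. Since 2–4–5–7–2 is a cycle in G, G is not acyclic. Forests are exactly the graphs of treewidth ≤ 1, so tw(G) ≥ 2. Hence tw(G) = 2 exactly.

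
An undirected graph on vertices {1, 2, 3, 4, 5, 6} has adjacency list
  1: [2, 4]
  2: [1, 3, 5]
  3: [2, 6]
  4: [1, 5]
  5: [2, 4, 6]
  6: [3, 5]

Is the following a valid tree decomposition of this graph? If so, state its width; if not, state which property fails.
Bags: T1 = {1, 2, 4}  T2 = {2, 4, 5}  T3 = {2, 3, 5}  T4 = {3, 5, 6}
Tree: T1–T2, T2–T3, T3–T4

Vertex coverage: the bags together contain {1, 2, 3, 4, 5, 6}, the full vertex set. Edge coverage: each edge of G has both endpoints in at least one bag. Running intersection: for every vertex, the bags containing it form a connected subtree. All three properties hold, so this is a valid tree decomposition of width max|bag| − 1 = 2, and hence tw(G) ≤ 2.

Yes; width 2.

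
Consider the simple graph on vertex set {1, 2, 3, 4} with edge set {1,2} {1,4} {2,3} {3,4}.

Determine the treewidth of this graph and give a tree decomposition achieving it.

Treewidth 2.
One such decomposition:
Bags: B1 = {2, 3, 4}  B2 = {1, 2, 4}
Tree: B1–B2

Every bag has size at most 3, so the width is 3 − 1 = 2 and tw(G) ≤ 2. For the lower bound, G contains the cycle 2–3–4–1–2, so G is not a forest; only forests have treewidth ≤ 1, hence tw(G) ≥ 2. Combining the bounds, tw(G) = 2.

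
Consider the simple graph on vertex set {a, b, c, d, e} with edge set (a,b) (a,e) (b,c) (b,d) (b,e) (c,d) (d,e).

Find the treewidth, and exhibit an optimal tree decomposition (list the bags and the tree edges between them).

The largest bag has 3 vertices, giving width 2; this decomposition certifies tw(G) ≤ 2. On the other hand G contains the 3-clique {b, d, e}. A clique must lie in a single bag of any decomposition, so no decomposition can have width below 2. Hence tw(G) = 2 exactly.

Treewidth 2.
One such decomposition:
Bags: B1 = {b, d, e}  B2 = {b, c, d}  B3 = {a, b, e}
Tree: B1–B2, B1–B3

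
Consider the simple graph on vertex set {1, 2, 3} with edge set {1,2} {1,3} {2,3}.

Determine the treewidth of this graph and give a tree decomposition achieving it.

With just one bag of size 3, the width is 3 − 1 = 2, so tw(G) ≤ 2. On the other hand G contains the 3-clique {1, 2, 3}. A clique must lie in a single bag of any decomposition, so no decomposition can have width below 2. The upper and lower bounds meet at 2, so that is the treewidth.

Treewidth 2.
Bags: B1 = {1, 2, 3}
Tree: (single bag)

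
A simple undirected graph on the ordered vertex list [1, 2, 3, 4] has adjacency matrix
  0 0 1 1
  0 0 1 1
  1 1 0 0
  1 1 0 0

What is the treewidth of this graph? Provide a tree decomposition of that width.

Each bag holds 3 vertices, so the decomposition has width 2, which upper-bounds the treewidth. Since 2–4–1–3–2 is a cycle in G, G is not acyclic. Forests are exactly the graphs of treewidth ≤ 1, so tw(G) ≥ 2. Therefore the treewidth is 2.

Treewidth 2.
One optimal decomposition is:
Bags: B1 = {1, 2, 4}  B2 = {1, 2, 3}
Tree: B1–B2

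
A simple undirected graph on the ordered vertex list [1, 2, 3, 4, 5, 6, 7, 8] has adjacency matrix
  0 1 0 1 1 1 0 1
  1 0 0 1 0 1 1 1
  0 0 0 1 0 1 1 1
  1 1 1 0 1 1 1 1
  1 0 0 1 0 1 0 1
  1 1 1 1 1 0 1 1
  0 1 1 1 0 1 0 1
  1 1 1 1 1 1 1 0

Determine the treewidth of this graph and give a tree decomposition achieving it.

Every bag has size at most 5, so the width is 5 − 1 = 4 and tw(G) ≤ 4. For the lower bound, the 5 vertices {1, 2, 4, 6, 8} are pairwise adjacent, and any tree decomposition puts a clique entirely inside one bag — forcing width ≥ 4. Hence tw(G) = 4 exactly.

Treewidth 4.
One such decomposition:
Bags: B1 = {2, 4, 6, 7, 8}  B2 = {1, 2, 4, 6, 8}  B3 = {1, 4, 5, 6, 8}  B4 = {3, 4, 6, 7, 8}
Tree: B1–B2, B2–B3, B1–B4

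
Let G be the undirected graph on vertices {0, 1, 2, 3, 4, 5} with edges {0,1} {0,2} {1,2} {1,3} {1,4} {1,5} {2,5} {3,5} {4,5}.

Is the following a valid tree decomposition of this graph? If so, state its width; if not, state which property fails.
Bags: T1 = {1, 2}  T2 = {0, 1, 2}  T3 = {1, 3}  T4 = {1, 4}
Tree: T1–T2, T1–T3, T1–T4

A tree decomposition must satisfy three properties: every vertex lies in some bag; for every edge, both endpoints lie together in some bag; and for every vertex, the bags containing it form a connected subtree. Here vertex 5 appears in no bag, so the decomposition is invalid.

No — vertex 5 appears in no bag.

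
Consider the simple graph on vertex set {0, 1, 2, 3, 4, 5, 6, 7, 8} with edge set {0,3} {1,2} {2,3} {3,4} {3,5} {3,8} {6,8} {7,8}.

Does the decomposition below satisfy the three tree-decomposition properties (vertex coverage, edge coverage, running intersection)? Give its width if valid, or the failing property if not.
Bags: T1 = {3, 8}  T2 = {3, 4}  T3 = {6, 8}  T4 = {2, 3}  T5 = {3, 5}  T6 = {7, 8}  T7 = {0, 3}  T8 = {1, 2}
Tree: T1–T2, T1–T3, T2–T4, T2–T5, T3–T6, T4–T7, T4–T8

Checking the three conditions: (i) the bags cover all of {0, 1, 2, 3, 4, 5, 6, 7, 8}; (ii) for each edge, some bag contains both endpoints; (iii) the bags containing any fixed vertex form a subtree. All hold, so the decomposition is valid with width 2 − 1 = 1.

Yes; width 1.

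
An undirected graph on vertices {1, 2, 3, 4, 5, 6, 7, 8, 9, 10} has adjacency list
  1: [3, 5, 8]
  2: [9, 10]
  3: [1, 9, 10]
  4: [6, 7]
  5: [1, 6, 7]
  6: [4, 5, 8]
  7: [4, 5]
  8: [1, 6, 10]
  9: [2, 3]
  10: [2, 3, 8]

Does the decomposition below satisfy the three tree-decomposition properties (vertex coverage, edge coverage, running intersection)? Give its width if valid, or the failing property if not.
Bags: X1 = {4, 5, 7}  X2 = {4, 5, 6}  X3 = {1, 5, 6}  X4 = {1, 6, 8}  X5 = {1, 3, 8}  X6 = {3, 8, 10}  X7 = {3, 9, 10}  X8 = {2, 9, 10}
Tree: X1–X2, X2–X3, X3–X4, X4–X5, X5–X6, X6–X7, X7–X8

Every vertex of G appears in some bag (union = {1, 2, 3, 4, 5, 6, 7, 8, 9, 10}); every edge is covered by a bag; and for each vertex v the set of bags containing v is connected in the bag tree. The decomposition is therefore valid. The largest bag has 3 vertices, so the width is 2.

Yes; width 2.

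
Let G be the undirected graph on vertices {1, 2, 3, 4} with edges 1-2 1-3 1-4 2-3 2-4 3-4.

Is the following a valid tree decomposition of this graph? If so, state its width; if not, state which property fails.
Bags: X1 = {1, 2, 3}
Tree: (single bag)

No — vertex 4 appears in no bag.

A tree decomposition must satisfy three properties: every vertex lies in some bag; for every edge, both endpoints lie together in some bag; and for every vertex, the bags containing it form a connected subtree. Here vertex 4 appears in no bag, so the decomposition is invalid.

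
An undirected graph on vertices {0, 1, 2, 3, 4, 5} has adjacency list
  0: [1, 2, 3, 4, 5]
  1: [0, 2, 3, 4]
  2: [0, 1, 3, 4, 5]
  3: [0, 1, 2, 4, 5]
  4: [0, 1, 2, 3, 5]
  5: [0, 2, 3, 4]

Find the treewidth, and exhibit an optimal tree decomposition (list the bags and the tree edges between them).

Every bag has size at most 5, so the width is 5 − 1 = 4 and tw(G) ≤ 4. On the other hand G contains the 5-clique {0, 1, 2, 3, 4}. A clique must lie in a single bag of any decomposition, so no decomposition can have width below 4. Combining the bounds, tw(G) = 4.

Treewidth 4.
Bags: B1 = {0, 2, 3, 4, 5}  B2 = {0, 1, 2, 3, 4}
Tree: B1–B2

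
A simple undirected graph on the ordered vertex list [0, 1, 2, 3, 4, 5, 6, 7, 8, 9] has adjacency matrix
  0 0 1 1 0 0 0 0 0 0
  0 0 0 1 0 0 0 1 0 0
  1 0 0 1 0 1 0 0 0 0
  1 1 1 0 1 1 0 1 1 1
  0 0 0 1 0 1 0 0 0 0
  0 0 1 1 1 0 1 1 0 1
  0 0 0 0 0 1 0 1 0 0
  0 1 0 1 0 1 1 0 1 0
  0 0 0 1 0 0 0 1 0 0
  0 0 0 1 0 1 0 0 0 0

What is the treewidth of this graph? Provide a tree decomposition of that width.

The largest bag has 3 vertices, giving width 2; this decomposition certifies tw(G) ≤ 2. For the lower bound, the 3 vertices {0, 2, 3} are pairwise adjacent, and any tree decomposition puts a clique entirely inside one bag — forcing width ≥ 2. The upper and lower bounds meet at 2, so that is the treewidth.

Treewidth 2.
Bags: B1 = {3, 5, 7}  B2 = {3, 7, 8}  B3 = {5, 6, 7}  B4 = {3, 4, 5}  B5 = {2, 3, 5}  B6 = {0, 2, 3}  B7 = {3, 5, 9}  B8 = {1, 3, 7}
Tree: B1–B2, B1–B3, B1–B4, B4–B5, B5–B6, B5–B7, B2–B8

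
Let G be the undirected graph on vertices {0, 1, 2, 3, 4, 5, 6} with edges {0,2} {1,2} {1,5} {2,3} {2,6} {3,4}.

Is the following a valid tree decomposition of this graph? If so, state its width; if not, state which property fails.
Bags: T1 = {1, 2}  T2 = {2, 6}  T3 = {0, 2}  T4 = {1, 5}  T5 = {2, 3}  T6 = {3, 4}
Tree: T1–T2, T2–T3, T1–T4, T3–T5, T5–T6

Checking the three conditions: (i) the bags cover all of {0, 1, 2, 3, 4, 5, 6}; (ii) for each edge, some bag contains both endpoints; (iii) the bags containing any fixed vertex form a subtree. All hold, so the decomposition is valid with width 2 − 1 = 1.

Yes; width 1.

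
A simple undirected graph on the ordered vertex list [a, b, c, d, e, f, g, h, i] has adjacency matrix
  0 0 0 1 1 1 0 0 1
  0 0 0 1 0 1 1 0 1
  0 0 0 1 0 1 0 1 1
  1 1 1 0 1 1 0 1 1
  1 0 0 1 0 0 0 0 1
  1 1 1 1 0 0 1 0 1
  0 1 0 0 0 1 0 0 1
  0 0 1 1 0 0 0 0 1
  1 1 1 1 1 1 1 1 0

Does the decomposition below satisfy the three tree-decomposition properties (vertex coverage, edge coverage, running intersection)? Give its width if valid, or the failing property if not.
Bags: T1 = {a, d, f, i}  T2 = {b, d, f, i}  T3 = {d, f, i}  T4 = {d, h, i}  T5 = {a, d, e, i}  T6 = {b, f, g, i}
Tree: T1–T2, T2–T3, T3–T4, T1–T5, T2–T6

A tree decomposition must satisfy three properties: every vertex lies in some bag; for every edge, both endpoints lie together in some bag; and for every vertex, the bags containing it form a connected subtree. Here vertex c appears in no bag, so the decomposition is invalid.

No — vertex c appears in no bag.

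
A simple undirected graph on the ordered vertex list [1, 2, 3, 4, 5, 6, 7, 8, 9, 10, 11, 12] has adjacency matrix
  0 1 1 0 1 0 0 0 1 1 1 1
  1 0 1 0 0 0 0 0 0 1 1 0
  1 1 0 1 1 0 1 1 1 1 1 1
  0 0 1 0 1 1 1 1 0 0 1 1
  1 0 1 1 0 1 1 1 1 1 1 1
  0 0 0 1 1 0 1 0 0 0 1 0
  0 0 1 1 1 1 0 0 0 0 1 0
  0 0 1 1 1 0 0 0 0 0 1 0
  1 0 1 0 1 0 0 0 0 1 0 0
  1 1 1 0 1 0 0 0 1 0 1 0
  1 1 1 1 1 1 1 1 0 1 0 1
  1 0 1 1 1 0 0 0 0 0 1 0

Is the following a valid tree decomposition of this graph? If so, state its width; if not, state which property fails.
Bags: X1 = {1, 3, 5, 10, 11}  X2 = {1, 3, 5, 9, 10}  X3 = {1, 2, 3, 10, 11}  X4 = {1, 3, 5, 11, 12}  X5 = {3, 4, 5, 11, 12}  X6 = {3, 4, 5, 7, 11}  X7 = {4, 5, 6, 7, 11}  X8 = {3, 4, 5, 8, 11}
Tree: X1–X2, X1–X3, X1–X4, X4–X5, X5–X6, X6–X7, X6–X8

Checking the three conditions: (i) the bags cover all of {1, 2, 3, 4, 5, 6, 7, 8, 9, 10, 11, 12}; (ii) for each edge, some bag contains both endpoints; (iii) the bags containing any fixed vertex form a subtree. All hold, so the decomposition is valid with width 5 − 1 = 4.

Yes; width 4.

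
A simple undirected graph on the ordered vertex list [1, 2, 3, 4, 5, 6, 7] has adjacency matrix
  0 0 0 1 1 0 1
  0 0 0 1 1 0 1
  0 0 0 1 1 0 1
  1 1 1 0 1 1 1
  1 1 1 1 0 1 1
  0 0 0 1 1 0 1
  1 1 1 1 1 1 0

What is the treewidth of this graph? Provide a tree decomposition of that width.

Every bag has size at most 4, so the width is 4 − 1 = 3 and tw(G) ≤ 3. On the other hand G contains the 4-clique {1, 4, 5, 7}. A clique must lie in a single bag of any decomposition, so no decomposition can have width below 3. Hence tw(G) = 3 exactly.

Treewidth 3.
One such decomposition:
Bags: B1 = {1, 4, 5, 7}  B2 = {2, 4, 5, 7}  B3 = {4, 5, 6, 7}  B4 = {3, 4, 5, 7}
Tree: B1–B2, B1–B3, B2–B4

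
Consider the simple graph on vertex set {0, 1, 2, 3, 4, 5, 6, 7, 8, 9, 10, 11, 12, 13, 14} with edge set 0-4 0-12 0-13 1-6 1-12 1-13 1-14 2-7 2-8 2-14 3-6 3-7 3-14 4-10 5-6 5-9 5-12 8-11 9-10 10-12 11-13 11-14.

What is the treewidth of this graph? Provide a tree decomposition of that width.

Every bag has size at most 4, so the width is 4 − 1 = 3 and tw(G) ≤ 3. For the lower bound: the 4 vertex sets {4,9,10}, {0}, {12}, {1,5,6,13} are disjoint, each induces a connected subgraph, and every pair is joined by at least one edge of G. Contracting each set to a single vertex therefore yields K_{4} as a minor, and since treewidth is minor-monotone, tw(G) ≥ tw(K_{4}) = 3. Combining the bounds, tw(G) = 3.

Treewidth 3.
One such decomposition:
Bags: B1 = {0, 4, 9, 10}  B2 = {0, 9, 10, 12}  B3 = {0, 5, 9, 12}  B4 = {0, 5, 12, 13}  B5 = {1, 5, 12, 13}  B6 = {1, 5, 6, 13}  B7 = {1, 6, 11, 13}  B8 = {1, 6, 11, 14}  B9 = {3, 6, 11, 14}  B10 = {3, 8, 11, 14}  B11 = {2, 3, 8, 14}  B12 = {2, 3, 7, 8}
Tree: B1–B2, B2–B3, B3–B4, B4–B5, B5–B6, B6–B7, B7–B8, B8–B9, B9–B10, B10–B11, B11–B12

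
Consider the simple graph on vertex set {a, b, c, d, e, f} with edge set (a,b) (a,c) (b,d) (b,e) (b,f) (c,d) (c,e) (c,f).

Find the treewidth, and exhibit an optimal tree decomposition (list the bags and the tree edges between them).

The largest bag has 3 vertices, giving width 2; this decomposition certifies tw(G) ≤ 2. Since b–a–c–d–b is a cycle in G, G is not acyclic. Forests are exactly the graphs of treewidth ≤ 1, so tw(G) ≥ 2. Combining the bounds, tw(G) = 2.

Treewidth 2.
One such decomposition:
Bags: B1 = {a, b, c}  B2 = {b, c, d}  B3 = {b, c, f}  B4 = {b, c, e}
Tree: B1–B2, B2–B3, B3–B4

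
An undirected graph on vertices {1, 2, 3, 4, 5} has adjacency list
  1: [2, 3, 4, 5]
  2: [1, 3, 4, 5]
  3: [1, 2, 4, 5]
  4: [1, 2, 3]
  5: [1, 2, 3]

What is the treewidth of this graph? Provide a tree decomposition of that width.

The largest bag has 4 vertices, giving width 3; this decomposition certifies tw(G) ≤ 3. On the other hand G contains the 4-clique {1, 2, 3, 4}. A clique must lie in a single bag of any decomposition, so no decomposition can have width below 3. Hence tw(G) = 3 exactly.

Treewidth 3.
One such decomposition:
Bags: B1 = {1, 2, 3, 4}  B2 = {1, 2, 3, 5}
Tree: B1–B2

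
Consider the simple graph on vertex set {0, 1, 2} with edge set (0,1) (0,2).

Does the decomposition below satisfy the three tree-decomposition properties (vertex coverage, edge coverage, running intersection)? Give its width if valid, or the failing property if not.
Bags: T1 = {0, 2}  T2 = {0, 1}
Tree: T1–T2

Every vertex of G appears in some bag (union = {0, 1, 2}); every edge is covered by a bag; and for each vertex v the set of bags containing v is connected in the bag tree. The decomposition is therefore valid. The largest bag has 2 vertices, so the width is 1.

Yes; width 1.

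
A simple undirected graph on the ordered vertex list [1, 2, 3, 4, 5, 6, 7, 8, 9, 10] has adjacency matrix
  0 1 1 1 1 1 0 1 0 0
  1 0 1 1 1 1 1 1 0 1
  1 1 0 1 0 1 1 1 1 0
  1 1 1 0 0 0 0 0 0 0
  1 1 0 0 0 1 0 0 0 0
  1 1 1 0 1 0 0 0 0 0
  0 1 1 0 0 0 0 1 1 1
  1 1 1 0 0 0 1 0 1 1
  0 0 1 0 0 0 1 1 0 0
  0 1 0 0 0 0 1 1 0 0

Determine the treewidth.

A width-3 tree decomposition is:
Bags: B1 = {1, 2, 3, 6}  B2 = {1, 2, 3, 8}  B3 = {1, 2, 5, 6}  B4 = {2, 3, 7, 8}  B5 = {2, 7, 8, 10}  B6 = {1, 2, 3, 4}  B7 = {3, 7, 8, 9}
Tree: B1–B2, B1–B3, B2–B4, B4–B5, B2–B6, B4–B7
The largest bag has 4 vertices, giving width 3; this decomposition certifies tw(G) ≤ 3. On the other hand G contains the 4-clique {3, 7, 8, 9}. A clique must lie in a single bag of any decomposition, so no decomposition can have width below 3. Hence tw(G) = 3 exactly.

3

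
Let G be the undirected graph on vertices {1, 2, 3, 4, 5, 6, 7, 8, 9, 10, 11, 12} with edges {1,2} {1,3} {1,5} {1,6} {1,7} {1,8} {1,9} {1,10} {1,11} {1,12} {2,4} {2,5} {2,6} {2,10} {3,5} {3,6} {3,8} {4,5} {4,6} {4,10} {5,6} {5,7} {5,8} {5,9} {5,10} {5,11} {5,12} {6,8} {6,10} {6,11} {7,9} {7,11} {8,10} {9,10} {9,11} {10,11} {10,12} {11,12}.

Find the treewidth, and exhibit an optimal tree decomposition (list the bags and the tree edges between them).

The largest bag has 5 vertices, giving width 4; this decomposition certifies tw(G) ≤ 4. Conversely, {1, 5, 9, 10, 11} is a clique of size 5, and the vertices of any clique must share a bag in every tree decomposition; so some bag has ≥ 5 vertices and tw(G) ≥ 4. Combining the bounds, tw(G) = 4.

Treewidth 4.
One such decomposition:
Bags: B1 = {1, 2, 5, 6, 10}  B2 = {1, 5, 6, 10, 11}  B3 = {1, 5, 6, 8, 10}  B4 = {1, 5, 9, 10, 11}  B5 = {1, 3, 5, 6, 8}  B6 = {1, 5, 10, 11, 12}  B7 = {2, 4, 5, 6, 10}  B8 = {1, 5, 7, 9, 11}
Tree: B1–B2, B1–B3, B2–B4, B3–B5, B2–B6, B1–B7, B4–B8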